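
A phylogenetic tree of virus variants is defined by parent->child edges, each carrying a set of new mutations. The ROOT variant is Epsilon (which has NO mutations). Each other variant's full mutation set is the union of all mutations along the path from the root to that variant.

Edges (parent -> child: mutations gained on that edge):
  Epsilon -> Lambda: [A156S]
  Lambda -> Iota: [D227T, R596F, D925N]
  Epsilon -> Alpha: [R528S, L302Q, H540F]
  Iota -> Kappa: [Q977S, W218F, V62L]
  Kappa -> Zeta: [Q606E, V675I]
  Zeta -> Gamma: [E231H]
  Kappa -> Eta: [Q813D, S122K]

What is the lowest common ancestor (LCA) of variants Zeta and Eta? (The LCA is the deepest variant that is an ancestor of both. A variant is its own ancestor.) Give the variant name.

Answer: Kappa

Derivation:
Path from root to Zeta: Epsilon -> Lambda -> Iota -> Kappa -> Zeta
  ancestors of Zeta: {Epsilon, Lambda, Iota, Kappa, Zeta}
Path from root to Eta: Epsilon -> Lambda -> Iota -> Kappa -> Eta
  ancestors of Eta: {Epsilon, Lambda, Iota, Kappa, Eta}
Common ancestors: {Epsilon, Lambda, Iota, Kappa}
Walk up from Eta: Eta (not in ancestors of Zeta), Kappa (in ancestors of Zeta), Iota (in ancestors of Zeta), Lambda (in ancestors of Zeta), Epsilon (in ancestors of Zeta)
Deepest common ancestor (LCA) = Kappa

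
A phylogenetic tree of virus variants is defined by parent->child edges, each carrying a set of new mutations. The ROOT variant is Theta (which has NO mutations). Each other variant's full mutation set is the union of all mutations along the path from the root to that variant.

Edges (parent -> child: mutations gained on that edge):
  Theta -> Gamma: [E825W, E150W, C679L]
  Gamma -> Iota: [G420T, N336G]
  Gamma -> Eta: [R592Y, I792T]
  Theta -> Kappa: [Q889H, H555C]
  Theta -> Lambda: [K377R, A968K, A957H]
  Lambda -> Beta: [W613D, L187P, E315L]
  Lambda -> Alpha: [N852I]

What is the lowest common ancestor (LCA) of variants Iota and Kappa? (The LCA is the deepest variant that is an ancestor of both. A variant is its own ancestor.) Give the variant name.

Path from root to Iota: Theta -> Gamma -> Iota
  ancestors of Iota: {Theta, Gamma, Iota}
Path from root to Kappa: Theta -> Kappa
  ancestors of Kappa: {Theta, Kappa}
Common ancestors: {Theta}
Walk up from Kappa: Kappa (not in ancestors of Iota), Theta (in ancestors of Iota)
Deepest common ancestor (LCA) = Theta

Answer: Theta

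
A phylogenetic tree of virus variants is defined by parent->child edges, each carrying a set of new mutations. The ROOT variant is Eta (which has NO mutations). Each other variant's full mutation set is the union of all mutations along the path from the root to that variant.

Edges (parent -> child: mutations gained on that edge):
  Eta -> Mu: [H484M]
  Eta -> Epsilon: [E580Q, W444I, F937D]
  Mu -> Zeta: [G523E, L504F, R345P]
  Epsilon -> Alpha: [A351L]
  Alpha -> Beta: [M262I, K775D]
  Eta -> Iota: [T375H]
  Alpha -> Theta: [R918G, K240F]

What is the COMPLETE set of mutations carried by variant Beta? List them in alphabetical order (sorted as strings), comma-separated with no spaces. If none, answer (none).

At Eta: gained [] -> total []
At Epsilon: gained ['E580Q', 'W444I', 'F937D'] -> total ['E580Q', 'F937D', 'W444I']
At Alpha: gained ['A351L'] -> total ['A351L', 'E580Q', 'F937D', 'W444I']
At Beta: gained ['M262I', 'K775D'] -> total ['A351L', 'E580Q', 'F937D', 'K775D', 'M262I', 'W444I']

Answer: A351L,E580Q,F937D,K775D,M262I,W444I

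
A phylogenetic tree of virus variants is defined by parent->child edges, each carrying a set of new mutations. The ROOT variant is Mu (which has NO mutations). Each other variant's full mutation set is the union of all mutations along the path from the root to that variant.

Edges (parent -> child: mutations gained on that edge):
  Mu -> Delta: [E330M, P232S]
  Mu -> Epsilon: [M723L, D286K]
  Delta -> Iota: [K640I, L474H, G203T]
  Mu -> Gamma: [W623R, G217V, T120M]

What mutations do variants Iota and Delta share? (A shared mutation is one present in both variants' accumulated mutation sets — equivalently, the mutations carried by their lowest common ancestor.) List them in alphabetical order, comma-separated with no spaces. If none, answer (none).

Answer: E330M,P232S

Derivation:
Accumulating mutations along path to Iota:
  At Mu: gained [] -> total []
  At Delta: gained ['E330M', 'P232S'] -> total ['E330M', 'P232S']
  At Iota: gained ['K640I', 'L474H', 'G203T'] -> total ['E330M', 'G203T', 'K640I', 'L474H', 'P232S']
Mutations(Iota) = ['E330M', 'G203T', 'K640I', 'L474H', 'P232S']
Accumulating mutations along path to Delta:
  At Mu: gained [] -> total []
  At Delta: gained ['E330M', 'P232S'] -> total ['E330M', 'P232S']
Mutations(Delta) = ['E330M', 'P232S']
Intersection: ['E330M', 'G203T', 'K640I', 'L474H', 'P232S'] ∩ ['E330M', 'P232S'] = ['E330M', 'P232S']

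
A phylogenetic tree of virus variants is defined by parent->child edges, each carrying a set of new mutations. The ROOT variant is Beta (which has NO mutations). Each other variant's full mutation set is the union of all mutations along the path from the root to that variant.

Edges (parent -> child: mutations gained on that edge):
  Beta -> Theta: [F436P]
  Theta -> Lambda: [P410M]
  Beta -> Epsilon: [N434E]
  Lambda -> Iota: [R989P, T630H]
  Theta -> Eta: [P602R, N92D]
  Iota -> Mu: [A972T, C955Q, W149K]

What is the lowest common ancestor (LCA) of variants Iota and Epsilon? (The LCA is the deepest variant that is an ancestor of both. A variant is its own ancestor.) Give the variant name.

Path from root to Iota: Beta -> Theta -> Lambda -> Iota
  ancestors of Iota: {Beta, Theta, Lambda, Iota}
Path from root to Epsilon: Beta -> Epsilon
  ancestors of Epsilon: {Beta, Epsilon}
Common ancestors: {Beta}
Walk up from Epsilon: Epsilon (not in ancestors of Iota), Beta (in ancestors of Iota)
Deepest common ancestor (LCA) = Beta

Answer: Beta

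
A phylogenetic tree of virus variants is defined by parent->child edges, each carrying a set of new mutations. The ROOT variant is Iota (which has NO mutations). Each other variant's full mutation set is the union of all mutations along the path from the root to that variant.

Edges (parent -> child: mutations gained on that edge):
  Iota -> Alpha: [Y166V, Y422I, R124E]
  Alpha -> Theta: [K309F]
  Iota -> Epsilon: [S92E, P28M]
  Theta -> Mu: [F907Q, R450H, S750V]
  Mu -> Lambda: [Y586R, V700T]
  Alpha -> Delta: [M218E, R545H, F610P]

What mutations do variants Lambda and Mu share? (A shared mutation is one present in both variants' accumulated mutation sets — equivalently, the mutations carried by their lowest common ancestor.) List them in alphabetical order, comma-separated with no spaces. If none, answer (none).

Answer: F907Q,K309F,R124E,R450H,S750V,Y166V,Y422I

Derivation:
Accumulating mutations along path to Lambda:
  At Iota: gained [] -> total []
  At Alpha: gained ['Y166V', 'Y422I', 'R124E'] -> total ['R124E', 'Y166V', 'Y422I']
  At Theta: gained ['K309F'] -> total ['K309F', 'R124E', 'Y166V', 'Y422I']
  At Mu: gained ['F907Q', 'R450H', 'S750V'] -> total ['F907Q', 'K309F', 'R124E', 'R450H', 'S750V', 'Y166V', 'Y422I']
  At Lambda: gained ['Y586R', 'V700T'] -> total ['F907Q', 'K309F', 'R124E', 'R450H', 'S750V', 'V700T', 'Y166V', 'Y422I', 'Y586R']
Mutations(Lambda) = ['F907Q', 'K309F', 'R124E', 'R450H', 'S750V', 'V700T', 'Y166V', 'Y422I', 'Y586R']
Accumulating mutations along path to Mu:
  At Iota: gained [] -> total []
  At Alpha: gained ['Y166V', 'Y422I', 'R124E'] -> total ['R124E', 'Y166V', 'Y422I']
  At Theta: gained ['K309F'] -> total ['K309F', 'R124E', 'Y166V', 'Y422I']
  At Mu: gained ['F907Q', 'R450H', 'S750V'] -> total ['F907Q', 'K309F', 'R124E', 'R450H', 'S750V', 'Y166V', 'Y422I']
Mutations(Mu) = ['F907Q', 'K309F', 'R124E', 'R450H', 'S750V', 'Y166V', 'Y422I']
Intersection: ['F907Q', 'K309F', 'R124E', 'R450H', 'S750V', 'V700T', 'Y166V', 'Y422I', 'Y586R'] ∩ ['F907Q', 'K309F', 'R124E', 'R450H', 'S750V', 'Y166V', 'Y422I'] = ['F907Q', 'K309F', 'R124E', 'R450H', 'S750V', 'Y166V', 'Y422I']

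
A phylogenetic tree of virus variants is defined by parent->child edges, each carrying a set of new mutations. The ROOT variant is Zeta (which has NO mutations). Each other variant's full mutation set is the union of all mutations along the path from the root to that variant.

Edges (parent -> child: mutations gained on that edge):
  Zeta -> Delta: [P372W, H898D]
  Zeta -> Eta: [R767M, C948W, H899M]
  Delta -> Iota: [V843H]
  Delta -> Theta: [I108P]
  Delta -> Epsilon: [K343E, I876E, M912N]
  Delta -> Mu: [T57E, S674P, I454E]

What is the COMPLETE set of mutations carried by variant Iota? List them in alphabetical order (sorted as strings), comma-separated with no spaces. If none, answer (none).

Answer: H898D,P372W,V843H

Derivation:
At Zeta: gained [] -> total []
At Delta: gained ['P372W', 'H898D'] -> total ['H898D', 'P372W']
At Iota: gained ['V843H'] -> total ['H898D', 'P372W', 'V843H']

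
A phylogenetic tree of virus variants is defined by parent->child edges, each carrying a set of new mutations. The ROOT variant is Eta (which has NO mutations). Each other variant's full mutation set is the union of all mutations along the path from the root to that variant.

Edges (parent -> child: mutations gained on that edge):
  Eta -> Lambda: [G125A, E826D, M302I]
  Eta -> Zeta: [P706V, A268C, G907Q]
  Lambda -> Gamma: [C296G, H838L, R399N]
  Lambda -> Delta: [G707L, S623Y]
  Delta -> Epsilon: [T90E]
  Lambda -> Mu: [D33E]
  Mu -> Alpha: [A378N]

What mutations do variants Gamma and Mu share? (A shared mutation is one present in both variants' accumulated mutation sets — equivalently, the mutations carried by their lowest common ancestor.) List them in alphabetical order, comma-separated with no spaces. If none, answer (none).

Accumulating mutations along path to Gamma:
  At Eta: gained [] -> total []
  At Lambda: gained ['G125A', 'E826D', 'M302I'] -> total ['E826D', 'G125A', 'M302I']
  At Gamma: gained ['C296G', 'H838L', 'R399N'] -> total ['C296G', 'E826D', 'G125A', 'H838L', 'M302I', 'R399N']
Mutations(Gamma) = ['C296G', 'E826D', 'G125A', 'H838L', 'M302I', 'R399N']
Accumulating mutations along path to Mu:
  At Eta: gained [] -> total []
  At Lambda: gained ['G125A', 'E826D', 'M302I'] -> total ['E826D', 'G125A', 'M302I']
  At Mu: gained ['D33E'] -> total ['D33E', 'E826D', 'G125A', 'M302I']
Mutations(Mu) = ['D33E', 'E826D', 'G125A', 'M302I']
Intersection: ['C296G', 'E826D', 'G125A', 'H838L', 'M302I', 'R399N'] ∩ ['D33E', 'E826D', 'G125A', 'M302I'] = ['E826D', 'G125A', 'M302I']

Answer: E826D,G125A,M302I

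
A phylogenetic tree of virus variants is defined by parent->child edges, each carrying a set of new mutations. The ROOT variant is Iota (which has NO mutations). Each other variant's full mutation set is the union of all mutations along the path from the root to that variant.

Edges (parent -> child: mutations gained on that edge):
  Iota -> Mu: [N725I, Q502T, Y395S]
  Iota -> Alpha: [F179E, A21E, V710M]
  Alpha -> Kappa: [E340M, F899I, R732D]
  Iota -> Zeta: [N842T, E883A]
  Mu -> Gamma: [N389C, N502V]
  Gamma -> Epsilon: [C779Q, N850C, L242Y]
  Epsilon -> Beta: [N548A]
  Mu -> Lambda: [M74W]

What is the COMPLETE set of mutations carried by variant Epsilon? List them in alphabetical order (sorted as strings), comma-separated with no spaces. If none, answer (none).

Answer: C779Q,L242Y,N389C,N502V,N725I,N850C,Q502T,Y395S

Derivation:
At Iota: gained [] -> total []
At Mu: gained ['N725I', 'Q502T', 'Y395S'] -> total ['N725I', 'Q502T', 'Y395S']
At Gamma: gained ['N389C', 'N502V'] -> total ['N389C', 'N502V', 'N725I', 'Q502T', 'Y395S']
At Epsilon: gained ['C779Q', 'N850C', 'L242Y'] -> total ['C779Q', 'L242Y', 'N389C', 'N502V', 'N725I', 'N850C', 'Q502T', 'Y395S']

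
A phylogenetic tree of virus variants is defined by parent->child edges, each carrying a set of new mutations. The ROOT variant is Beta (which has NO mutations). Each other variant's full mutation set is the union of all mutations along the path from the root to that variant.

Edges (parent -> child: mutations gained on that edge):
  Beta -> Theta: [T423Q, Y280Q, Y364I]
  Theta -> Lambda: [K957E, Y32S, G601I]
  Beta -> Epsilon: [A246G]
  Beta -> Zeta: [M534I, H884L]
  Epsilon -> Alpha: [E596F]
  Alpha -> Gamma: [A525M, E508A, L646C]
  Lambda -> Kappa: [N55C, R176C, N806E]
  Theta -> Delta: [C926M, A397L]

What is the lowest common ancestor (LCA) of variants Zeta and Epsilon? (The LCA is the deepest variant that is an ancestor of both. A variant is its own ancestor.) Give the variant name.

Answer: Beta

Derivation:
Path from root to Zeta: Beta -> Zeta
  ancestors of Zeta: {Beta, Zeta}
Path from root to Epsilon: Beta -> Epsilon
  ancestors of Epsilon: {Beta, Epsilon}
Common ancestors: {Beta}
Walk up from Epsilon: Epsilon (not in ancestors of Zeta), Beta (in ancestors of Zeta)
Deepest common ancestor (LCA) = Beta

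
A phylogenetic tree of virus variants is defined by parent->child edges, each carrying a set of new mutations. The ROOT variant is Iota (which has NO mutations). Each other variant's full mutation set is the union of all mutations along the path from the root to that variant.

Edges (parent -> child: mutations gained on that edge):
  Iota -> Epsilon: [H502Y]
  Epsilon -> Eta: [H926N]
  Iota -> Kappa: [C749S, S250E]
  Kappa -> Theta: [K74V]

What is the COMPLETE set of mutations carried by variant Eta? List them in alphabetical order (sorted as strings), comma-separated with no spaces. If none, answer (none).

Answer: H502Y,H926N

Derivation:
At Iota: gained [] -> total []
At Epsilon: gained ['H502Y'] -> total ['H502Y']
At Eta: gained ['H926N'] -> total ['H502Y', 'H926N']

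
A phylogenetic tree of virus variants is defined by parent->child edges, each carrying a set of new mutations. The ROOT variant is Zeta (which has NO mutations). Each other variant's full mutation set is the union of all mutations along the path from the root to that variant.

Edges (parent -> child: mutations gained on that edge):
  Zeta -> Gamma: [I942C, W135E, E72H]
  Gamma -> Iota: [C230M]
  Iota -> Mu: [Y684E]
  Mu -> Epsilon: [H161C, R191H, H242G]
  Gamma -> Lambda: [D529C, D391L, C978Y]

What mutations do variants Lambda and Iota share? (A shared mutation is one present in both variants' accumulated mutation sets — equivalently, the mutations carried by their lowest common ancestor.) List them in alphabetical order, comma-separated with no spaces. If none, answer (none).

Accumulating mutations along path to Lambda:
  At Zeta: gained [] -> total []
  At Gamma: gained ['I942C', 'W135E', 'E72H'] -> total ['E72H', 'I942C', 'W135E']
  At Lambda: gained ['D529C', 'D391L', 'C978Y'] -> total ['C978Y', 'D391L', 'D529C', 'E72H', 'I942C', 'W135E']
Mutations(Lambda) = ['C978Y', 'D391L', 'D529C', 'E72H', 'I942C', 'W135E']
Accumulating mutations along path to Iota:
  At Zeta: gained [] -> total []
  At Gamma: gained ['I942C', 'W135E', 'E72H'] -> total ['E72H', 'I942C', 'W135E']
  At Iota: gained ['C230M'] -> total ['C230M', 'E72H', 'I942C', 'W135E']
Mutations(Iota) = ['C230M', 'E72H', 'I942C', 'W135E']
Intersection: ['C978Y', 'D391L', 'D529C', 'E72H', 'I942C', 'W135E'] ∩ ['C230M', 'E72H', 'I942C', 'W135E'] = ['E72H', 'I942C', 'W135E']

Answer: E72H,I942C,W135E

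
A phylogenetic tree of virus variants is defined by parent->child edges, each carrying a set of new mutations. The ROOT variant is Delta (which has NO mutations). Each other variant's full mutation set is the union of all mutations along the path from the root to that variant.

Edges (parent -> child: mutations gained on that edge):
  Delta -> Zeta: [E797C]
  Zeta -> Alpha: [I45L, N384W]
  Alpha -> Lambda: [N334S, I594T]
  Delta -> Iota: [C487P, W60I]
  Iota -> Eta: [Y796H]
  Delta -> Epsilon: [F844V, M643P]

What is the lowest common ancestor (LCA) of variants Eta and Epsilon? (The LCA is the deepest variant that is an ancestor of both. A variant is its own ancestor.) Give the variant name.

Path from root to Eta: Delta -> Iota -> Eta
  ancestors of Eta: {Delta, Iota, Eta}
Path from root to Epsilon: Delta -> Epsilon
  ancestors of Epsilon: {Delta, Epsilon}
Common ancestors: {Delta}
Walk up from Epsilon: Epsilon (not in ancestors of Eta), Delta (in ancestors of Eta)
Deepest common ancestor (LCA) = Delta

Answer: Delta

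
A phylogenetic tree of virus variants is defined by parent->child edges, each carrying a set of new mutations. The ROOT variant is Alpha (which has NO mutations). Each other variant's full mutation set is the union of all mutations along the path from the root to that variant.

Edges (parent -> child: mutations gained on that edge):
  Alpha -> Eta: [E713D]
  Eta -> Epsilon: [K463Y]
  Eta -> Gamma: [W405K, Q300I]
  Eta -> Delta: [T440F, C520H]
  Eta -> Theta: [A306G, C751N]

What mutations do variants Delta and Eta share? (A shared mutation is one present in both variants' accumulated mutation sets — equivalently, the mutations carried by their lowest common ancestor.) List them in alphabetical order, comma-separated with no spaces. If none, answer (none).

Answer: E713D

Derivation:
Accumulating mutations along path to Delta:
  At Alpha: gained [] -> total []
  At Eta: gained ['E713D'] -> total ['E713D']
  At Delta: gained ['T440F', 'C520H'] -> total ['C520H', 'E713D', 'T440F']
Mutations(Delta) = ['C520H', 'E713D', 'T440F']
Accumulating mutations along path to Eta:
  At Alpha: gained [] -> total []
  At Eta: gained ['E713D'] -> total ['E713D']
Mutations(Eta) = ['E713D']
Intersection: ['C520H', 'E713D', 'T440F'] ∩ ['E713D'] = ['E713D']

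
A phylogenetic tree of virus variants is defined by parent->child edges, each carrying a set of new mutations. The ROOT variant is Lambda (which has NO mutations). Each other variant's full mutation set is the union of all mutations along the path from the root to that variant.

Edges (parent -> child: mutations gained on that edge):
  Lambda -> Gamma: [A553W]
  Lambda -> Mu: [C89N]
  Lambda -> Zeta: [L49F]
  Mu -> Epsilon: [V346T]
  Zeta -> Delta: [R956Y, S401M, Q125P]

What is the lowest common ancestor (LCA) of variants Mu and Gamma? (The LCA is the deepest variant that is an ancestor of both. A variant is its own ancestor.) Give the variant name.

Path from root to Mu: Lambda -> Mu
  ancestors of Mu: {Lambda, Mu}
Path from root to Gamma: Lambda -> Gamma
  ancestors of Gamma: {Lambda, Gamma}
Common ancestors: {Lambda}
Walk up from Gamma: Gamma (not in ancestors of Mu), Lambda (in ancestors of Mu)
Deepest common ancestor (LCA) = Lambda

Answer: Lambda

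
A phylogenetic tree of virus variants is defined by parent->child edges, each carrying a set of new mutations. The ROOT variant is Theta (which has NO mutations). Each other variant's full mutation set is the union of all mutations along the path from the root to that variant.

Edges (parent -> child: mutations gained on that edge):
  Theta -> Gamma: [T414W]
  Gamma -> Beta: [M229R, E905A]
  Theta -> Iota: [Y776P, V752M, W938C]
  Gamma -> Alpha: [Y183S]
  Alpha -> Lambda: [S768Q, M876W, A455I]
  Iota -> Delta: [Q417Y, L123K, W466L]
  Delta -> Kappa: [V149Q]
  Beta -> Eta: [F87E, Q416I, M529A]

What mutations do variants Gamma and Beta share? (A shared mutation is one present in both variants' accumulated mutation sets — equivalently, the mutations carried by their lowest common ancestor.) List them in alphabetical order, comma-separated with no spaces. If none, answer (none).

Answer: T414W

Derivation:
Accumulating mutations along path to Gamma:
  At Theta: gained [] -> total []
  At Gamma: gained ['T414W'] -> total ['T414W']
Mutations(Gamma) = ['T414W']
Accumulating mutations along path to Beta:
  At Theta: gained [] -> total []
  At Gamma: gained ['T414W'] -> total ['T414W']
  At Beta: gained ['M229R', 'E905A'] -> total ['E905A', 'M229R', 'T414W']
Mutations(Beta) = ['E905A', 'M229R', 'T414W']
Intersection: ['T414W'] ∩ ['E905A', 'M229R', 'T414W'] = ['T414W']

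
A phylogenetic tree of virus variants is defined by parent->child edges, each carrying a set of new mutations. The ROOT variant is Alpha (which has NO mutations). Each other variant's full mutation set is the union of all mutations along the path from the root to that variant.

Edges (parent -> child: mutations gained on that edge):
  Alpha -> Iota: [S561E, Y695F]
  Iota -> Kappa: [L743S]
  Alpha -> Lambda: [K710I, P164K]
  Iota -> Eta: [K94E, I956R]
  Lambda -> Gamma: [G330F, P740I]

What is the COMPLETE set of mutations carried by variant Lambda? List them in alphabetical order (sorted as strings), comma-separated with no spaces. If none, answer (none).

At Alpha: gained [] -> total []
At Lambda: gained ['K710I', 'P164K'] -> total ['K710I', 'P164K']

Answer: K710I,P164K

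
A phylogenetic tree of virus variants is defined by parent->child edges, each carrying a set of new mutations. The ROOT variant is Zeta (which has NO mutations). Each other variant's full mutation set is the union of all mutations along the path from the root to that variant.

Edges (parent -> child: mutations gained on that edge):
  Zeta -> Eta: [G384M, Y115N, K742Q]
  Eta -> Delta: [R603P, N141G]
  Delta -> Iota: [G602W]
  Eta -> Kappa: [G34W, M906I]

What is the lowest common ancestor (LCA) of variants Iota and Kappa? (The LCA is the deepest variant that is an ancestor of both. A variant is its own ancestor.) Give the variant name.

Answer: Eta

Derivation:
Path from root to Iota: Zeta -> Eta -> Delta -> Iota
  ancestors of Iota: {Zeta, Eta, Delta, Iota}
Path from root to Kappa: Zeta -> Eta -> Kappa
  ancestors of Kappa: {Zeta, Eta, Kappa}
Common ancestors: {Zeta, Eta}
Walk up from Kappa: Kappa (not in ancestors of Iota), Eta (in ancestors of Iota), Zeta (in ancestors of Iota)
Deepest common ancestor (LCA) = Eta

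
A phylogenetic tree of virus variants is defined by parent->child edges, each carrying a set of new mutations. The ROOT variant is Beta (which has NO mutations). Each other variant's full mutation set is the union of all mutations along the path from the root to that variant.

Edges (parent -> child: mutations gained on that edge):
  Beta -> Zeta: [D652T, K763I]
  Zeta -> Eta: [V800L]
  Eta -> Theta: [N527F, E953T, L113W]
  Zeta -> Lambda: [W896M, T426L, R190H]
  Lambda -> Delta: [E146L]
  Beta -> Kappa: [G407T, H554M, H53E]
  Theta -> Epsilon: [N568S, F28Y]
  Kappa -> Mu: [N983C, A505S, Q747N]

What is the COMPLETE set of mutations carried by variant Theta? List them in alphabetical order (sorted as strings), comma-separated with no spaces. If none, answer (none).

At Beta: gained [] -> total []
At Zeta: gained ['D652T', 'K763I'] -> total ['D652T', 'K763I']
At Eta: gained ['V800L'] -> total ['D652T', 'K763I', 'V800L']
At Theta: gained ['N527F', 'E953T', 'L113W'] -> total ['D652T', 'E953T', 'K763I', 'L113W', 'N527F', 'V800L']

Answer: D652T,E953T,K763I,L113W,N527F,V800L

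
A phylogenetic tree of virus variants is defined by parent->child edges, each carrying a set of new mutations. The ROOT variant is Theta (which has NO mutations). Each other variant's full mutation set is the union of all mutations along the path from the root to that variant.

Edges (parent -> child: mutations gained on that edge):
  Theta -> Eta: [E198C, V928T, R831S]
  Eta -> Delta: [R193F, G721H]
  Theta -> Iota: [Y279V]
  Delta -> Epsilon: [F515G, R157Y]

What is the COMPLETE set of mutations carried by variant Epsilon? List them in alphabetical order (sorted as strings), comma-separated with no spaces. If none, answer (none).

Answer: E198C,F515G,G721H,R157Y,R193F,R831S,V928T

Derivation:
At Theta: gained [] -> total []
At Eta: gained ['E198C', 'V928T', 'R831S'] -> total ['E198C', 'R831S', 'V928T']
At Delta: gained ['R193F', 'G721H'] -> total ['E198C', 'G721H', 'R193F', 'R831S', 'V928T']
At Epsilon: gained ['F515G', 'R157Y'] -> total ['E198C', 'F515G', 'G721H', 'R157Y', 'R193F', 'R831S', 'V928T']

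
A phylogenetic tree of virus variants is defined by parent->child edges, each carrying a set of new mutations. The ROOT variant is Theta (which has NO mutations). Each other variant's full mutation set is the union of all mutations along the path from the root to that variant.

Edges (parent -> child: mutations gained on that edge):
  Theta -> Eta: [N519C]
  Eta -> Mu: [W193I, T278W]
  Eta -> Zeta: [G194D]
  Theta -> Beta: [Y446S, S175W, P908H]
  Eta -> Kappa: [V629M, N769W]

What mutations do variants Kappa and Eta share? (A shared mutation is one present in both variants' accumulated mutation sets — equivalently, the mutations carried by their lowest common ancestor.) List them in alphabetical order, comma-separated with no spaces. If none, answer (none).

Answer: N519C

Derivation:
Accumulating mutations along path to Kappa:
  At Theta: gained [] -> total []
  At Eta: gained ['N519C'] -> total ['N519C']
  At Kappa: gained ['V629M', 'N769W'] -> total ['N519C', 'N769W', 'V629M']
Mutations(Kappa) = ['N519C', 'N769W', 'V629M']
Accumulating mutations along path to Eta:
  At Theta: gained [] -> total []
  At Eta: gained ['N519C'] -> total ['N519C']
Mutations(Eta) = ['N519C']
Intersection: ['N519C', 'N769W', 'V629M'] ∩ ['N519C'] = ['N519C']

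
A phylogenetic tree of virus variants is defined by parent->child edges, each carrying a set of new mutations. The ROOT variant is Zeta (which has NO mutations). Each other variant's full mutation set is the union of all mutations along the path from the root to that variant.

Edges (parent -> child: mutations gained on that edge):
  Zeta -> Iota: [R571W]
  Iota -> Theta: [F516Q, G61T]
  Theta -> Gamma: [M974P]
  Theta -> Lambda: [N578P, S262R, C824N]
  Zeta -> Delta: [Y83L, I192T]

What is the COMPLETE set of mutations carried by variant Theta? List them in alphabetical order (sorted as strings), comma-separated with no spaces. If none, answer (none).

At Zeta: gained [] -> total []
At Iota: gained ['R571W'] -> total ['R571W']
At Theta: gained ['F516Q', 'G61T'] -> total ['F516Q', 'G61T', 'R571W']

Answer: F516Q,G61T,R571W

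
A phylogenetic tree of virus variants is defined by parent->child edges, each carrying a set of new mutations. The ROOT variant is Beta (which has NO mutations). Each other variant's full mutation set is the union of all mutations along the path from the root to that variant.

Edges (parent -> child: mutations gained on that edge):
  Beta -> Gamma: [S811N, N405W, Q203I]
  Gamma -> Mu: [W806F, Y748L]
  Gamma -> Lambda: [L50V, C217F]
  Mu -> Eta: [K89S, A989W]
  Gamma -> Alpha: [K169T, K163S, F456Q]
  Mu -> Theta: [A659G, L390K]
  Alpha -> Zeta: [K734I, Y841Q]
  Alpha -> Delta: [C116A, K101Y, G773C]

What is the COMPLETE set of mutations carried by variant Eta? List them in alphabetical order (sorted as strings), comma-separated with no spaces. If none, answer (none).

Answer: A989W,K89S,N405W,Q203I,S811N,W806F,Y748L

Derivation:
At Beta: gained [] -> total []
At Gamma: gained ['S811N', 'N405W', 'Q203I'] -> total ['N405W', 'Q203I', 'S811N']
At Mu: gained ['W806F', 'Y748L'] -> total ['N405W', 'Q203I', 'S811N', 'W806F', 'Y748L']
At Eta: gained ['K89S', 'A989W'] -> total ['A989W', 'K89S', 'N405W', 'Q203I', 'S811N', 'W806F', 'Y748L']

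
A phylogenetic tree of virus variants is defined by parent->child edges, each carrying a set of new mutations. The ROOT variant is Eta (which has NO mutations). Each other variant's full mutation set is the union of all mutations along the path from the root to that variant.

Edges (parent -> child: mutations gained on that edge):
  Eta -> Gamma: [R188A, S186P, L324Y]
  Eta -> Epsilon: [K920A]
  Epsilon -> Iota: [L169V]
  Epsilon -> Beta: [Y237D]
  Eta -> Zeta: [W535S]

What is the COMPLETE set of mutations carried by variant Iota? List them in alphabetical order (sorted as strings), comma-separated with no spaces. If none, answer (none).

At Eta: gained [] -> total []
At Epsilon: gained ['K920A'] -> total ['K920A']
At Iota: gained ['L169V'] -> total ['K920A', 'L169V']

Answer: K920A,L169V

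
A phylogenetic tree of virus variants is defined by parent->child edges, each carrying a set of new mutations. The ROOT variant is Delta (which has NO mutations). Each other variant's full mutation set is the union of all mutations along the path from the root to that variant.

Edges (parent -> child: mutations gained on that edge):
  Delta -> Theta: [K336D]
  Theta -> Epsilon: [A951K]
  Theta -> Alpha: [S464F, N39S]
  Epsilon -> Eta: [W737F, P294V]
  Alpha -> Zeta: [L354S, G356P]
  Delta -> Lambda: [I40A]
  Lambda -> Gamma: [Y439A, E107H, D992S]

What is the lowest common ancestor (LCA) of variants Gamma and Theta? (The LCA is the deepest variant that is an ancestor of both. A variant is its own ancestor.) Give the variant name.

Path from root to Gamma: Delta -> Lambda -> Gamma
  ancestors of Gamma: {Delta, Lambda, Gamma}
Path from root to Theta: Delta -> Theta
  ancestors of Theta: {Delta, Theta}
Common ancestors: {Delta}
Walk up from Theta: Theta (not in ancestors of Gamma), Delta (in ancestors of Gamma)
Deepest common ancestor (LCA) = Delta

Answer: Delta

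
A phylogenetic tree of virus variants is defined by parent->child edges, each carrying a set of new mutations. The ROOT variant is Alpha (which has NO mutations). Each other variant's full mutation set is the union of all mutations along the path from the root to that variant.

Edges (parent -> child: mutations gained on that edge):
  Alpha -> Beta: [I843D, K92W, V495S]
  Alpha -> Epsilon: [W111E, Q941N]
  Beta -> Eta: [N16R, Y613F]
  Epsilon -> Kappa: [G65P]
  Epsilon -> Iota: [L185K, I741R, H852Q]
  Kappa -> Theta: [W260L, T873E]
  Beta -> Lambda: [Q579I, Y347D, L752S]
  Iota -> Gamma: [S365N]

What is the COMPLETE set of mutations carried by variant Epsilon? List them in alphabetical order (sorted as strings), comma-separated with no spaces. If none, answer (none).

At Alpha: gained [] -> total []
At Epsilon: gained ['W111E', 'Q941N'] -> total ['Q941N', 'W111E']

Answer: Q941N,W111E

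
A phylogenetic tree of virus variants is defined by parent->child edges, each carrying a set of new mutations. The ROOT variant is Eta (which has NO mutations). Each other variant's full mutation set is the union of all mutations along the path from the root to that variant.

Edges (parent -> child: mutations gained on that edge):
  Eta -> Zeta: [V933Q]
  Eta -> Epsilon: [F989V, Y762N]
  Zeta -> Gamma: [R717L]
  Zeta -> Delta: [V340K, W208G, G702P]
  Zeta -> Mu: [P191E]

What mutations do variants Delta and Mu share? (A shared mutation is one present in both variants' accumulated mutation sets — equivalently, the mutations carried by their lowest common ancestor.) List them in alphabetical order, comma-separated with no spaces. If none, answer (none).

Answer: V933Q

Derivation:
Accumulating mutations along path to Delta:
  At Eta: gained [] -> total []
  At Zeta: gained ['V933Q'] -> total ['V933Q']
  At Delta: gained ['V340K', 'W208G', 'G702P'] -> total ['G702P', 'V340K', 'V933Q', 'W208G']
Mutations(Delta) = ['G702P', 'V340K', 'V933Q', 'W208G']
Accumulating mutations along path to Mu:
  At Eta: gained [] -> total []
  At Zeta: gained ['V933Q'] -> total ['V933Q']
  At Mu: gained ['P191E'] -> total ['P191E', 'V933Q']
Mutations(Mu) = ['P191E', 'V933Q']
Intersection: ['G702P', 'V340K', 'V933Q', 'W208G'] ∩ ['P191E', 'V933Q'] = ['V933Q']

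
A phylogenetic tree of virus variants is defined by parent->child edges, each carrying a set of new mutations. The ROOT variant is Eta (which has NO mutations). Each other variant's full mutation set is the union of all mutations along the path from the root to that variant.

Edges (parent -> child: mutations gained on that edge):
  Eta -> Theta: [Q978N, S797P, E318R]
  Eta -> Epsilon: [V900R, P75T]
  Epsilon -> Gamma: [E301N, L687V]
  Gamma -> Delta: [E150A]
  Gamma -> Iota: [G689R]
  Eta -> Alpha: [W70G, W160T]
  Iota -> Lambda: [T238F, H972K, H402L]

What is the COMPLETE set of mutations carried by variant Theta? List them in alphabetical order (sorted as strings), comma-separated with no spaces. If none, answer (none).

Answer: E318R,Q978N,S797P

Derivation:
At Eta: gained [] -> total []
At Theta: gained ['Q978N', 'S797P', 'E318R'] -> total ['E318R', 'Q978N', 'S797P']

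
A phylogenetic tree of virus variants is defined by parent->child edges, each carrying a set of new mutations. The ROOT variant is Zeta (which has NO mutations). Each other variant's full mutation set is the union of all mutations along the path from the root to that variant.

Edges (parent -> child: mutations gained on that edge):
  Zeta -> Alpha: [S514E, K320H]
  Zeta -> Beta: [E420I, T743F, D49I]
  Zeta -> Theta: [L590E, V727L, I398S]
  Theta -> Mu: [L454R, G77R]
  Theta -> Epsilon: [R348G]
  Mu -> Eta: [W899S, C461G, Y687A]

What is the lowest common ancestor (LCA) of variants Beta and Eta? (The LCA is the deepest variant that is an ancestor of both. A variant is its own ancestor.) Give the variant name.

Path from root to Beta: Zeta -> Beta
  ancestors of Beta: {Zeta, Beta}
Path from root to Eta: Zeta -> Theta -> Mu -> Eta
  ancestors of Eta: {Zeta, Theta, Mu, Eta}
Common ancestors: {Zeta}
Walk up from Eta: Eta (not in ancestors of Beta), Mu (not in ancestors of Beta), Theta (not in ancestors of Beta), Zeta (in ancestors of Beta)
Deepest common ancestor (LCA) = Zeta

Answer: Zeta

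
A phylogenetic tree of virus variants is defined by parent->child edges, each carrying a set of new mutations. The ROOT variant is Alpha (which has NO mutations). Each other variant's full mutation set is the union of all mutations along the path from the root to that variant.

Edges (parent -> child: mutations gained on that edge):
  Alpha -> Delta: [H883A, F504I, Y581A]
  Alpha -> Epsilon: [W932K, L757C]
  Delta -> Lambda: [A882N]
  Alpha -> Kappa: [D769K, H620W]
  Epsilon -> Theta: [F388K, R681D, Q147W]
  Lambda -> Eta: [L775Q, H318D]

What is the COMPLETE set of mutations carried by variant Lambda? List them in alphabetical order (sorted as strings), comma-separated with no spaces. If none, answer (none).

At Alpha: gained [] -> total []
At Delta: gained ['H883A', 'F504I', 'Y581A'] -> total ['F504I', 'H883A', 'Y581A']
At Lambda: gained ['A882N'] -> total ['A882N', 'F504I', 'H883A', 'Y581A']

Answer: A882N,F504I,H883A,Y581A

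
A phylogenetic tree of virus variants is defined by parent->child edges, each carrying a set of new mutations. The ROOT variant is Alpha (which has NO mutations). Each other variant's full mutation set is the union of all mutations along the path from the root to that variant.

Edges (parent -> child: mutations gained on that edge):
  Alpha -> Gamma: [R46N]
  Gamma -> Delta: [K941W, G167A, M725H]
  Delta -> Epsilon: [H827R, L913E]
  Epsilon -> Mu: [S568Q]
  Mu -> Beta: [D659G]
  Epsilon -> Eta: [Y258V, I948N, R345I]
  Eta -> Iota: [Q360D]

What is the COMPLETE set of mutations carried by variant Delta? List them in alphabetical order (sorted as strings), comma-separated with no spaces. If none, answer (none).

At Alpha: gained [] -> total []
At Gamma: gained ['R46N'] -> total ['R46N']
At Delta: gained ['K941W', 'G167A', 'M725H'] -> total ['G167A', 'K941W', 'M725H', 'R46N']

Answer: G167A,K941W,M725H,R46N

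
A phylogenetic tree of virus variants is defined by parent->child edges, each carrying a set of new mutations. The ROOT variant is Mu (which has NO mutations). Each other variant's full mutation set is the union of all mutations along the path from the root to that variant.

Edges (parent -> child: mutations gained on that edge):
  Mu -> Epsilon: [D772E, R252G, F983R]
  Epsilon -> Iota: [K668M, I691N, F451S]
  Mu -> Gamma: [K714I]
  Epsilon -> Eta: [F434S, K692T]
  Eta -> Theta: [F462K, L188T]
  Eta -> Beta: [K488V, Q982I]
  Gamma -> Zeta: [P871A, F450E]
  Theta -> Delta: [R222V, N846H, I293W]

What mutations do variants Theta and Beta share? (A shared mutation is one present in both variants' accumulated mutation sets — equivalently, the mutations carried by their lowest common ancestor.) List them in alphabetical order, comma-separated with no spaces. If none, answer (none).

Accumulating mutations along path to Theta:
  At Mu: gained [] -> total []
  At Epsilon: gained ['D772E', 'R252G', 'F983R'] -> total ['D772E', 'F983R', 'R252G']
  At Eta: gained ['F434S', 'K692T'] -> total ['D772E', 'F434S', 'F983R', 'K692T', 'R252G']
  At Theta: gained ['F462K', 'L188T'] -> total ['D772E', 'F434S', 'F462K', 'F983R', 'K692T', 'L188T', 'R252G']
Mutations(Theta) = ['D772E', 'F434S', 'F462K', 'F983R', 'K692T', 'L188T', 'R252G']
Accumulating mutations along path to Beta:
  At Mu: gained [] -> total []
  At Epsilon: gained ['D772E', 'R252G', 'F983R'] -> total ['D772E', 'F983R', 'R252G']
  At Eta: gained ['F434S', 'K692T'] -> total ['D772E', 'F434S', 'F983R', 'K692T', 'R252G']
  At Beta: gained ['K488V', 'Q982I'] -> total ['D772E', 'F434S', 'F983R', 'K488V', 'K692T', 'Q982I', 'R252G']
Mutations(Beta) = ['D772E', 'F434S', 'F983R', 'K488V', 'K692T', 'Q982I', 'R252G']
Intersection: ['D772E', 'F434S', 'F462K', 'F983R', 'K692T', 'L188T', 'R252G'] ∩ ['D772E', 'F434S', 'F983R', 'K488V', 'K692T', 'Q982I', 'R252G'] = ['D772E', 'F434S', 'F983R', 'K692T', 'R252G']

Answer: D772E,F434S,F983R,K692T,R252G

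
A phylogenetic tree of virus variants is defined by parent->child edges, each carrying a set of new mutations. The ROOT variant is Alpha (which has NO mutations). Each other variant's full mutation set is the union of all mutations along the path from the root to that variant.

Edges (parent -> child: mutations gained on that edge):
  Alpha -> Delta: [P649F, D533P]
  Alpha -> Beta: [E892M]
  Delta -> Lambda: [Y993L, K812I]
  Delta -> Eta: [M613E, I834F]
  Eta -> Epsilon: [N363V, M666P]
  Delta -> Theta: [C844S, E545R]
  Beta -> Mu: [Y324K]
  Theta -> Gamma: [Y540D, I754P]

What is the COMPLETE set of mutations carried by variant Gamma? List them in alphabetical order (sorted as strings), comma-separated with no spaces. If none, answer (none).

At Alpha: gained [] -> total []
At Delta: gained ['P649F', 'D533P'] -> total ['D533P', 'P649F']
At Theta: gained ['C844S', 'E545R'] -> total ['C844S', 'D533P', 'E545R', 'P649F']
At Gamma: gained ['Y540D', 'I754P'] -> total ['C844S', 'D533P', 'E545R', 'I754P', 'P649F', 'Y540D']

Answer: C844S,D533P,E545R,I754P,P649F,Y540D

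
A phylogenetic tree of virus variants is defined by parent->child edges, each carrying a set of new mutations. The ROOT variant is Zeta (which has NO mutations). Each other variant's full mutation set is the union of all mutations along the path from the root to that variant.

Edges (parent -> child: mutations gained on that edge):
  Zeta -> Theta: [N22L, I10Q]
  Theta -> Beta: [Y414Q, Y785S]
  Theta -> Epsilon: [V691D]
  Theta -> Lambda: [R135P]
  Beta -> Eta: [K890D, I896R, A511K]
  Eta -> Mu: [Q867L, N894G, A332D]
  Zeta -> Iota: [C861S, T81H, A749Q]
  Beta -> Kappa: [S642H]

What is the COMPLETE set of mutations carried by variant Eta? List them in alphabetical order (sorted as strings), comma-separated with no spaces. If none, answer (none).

Answer: A511K,I10Q,I896R,K890D,N22L,Y414Q,Y785S

Derivation:
At Zeta: gained [] -> total []
At Theta: gained ['N22L', 'I10Q'] -> total ['I10Q', 'N22L']
At Beta: gained ['Y414Q', 'Y785S'] -> total ['I10Q', 'N22L', 'Y414Q', 'Y785S']
At Eta: gained ['K890D', 'I896R', 'A511K'] -> total ['A511K', 'I10Q', 'I896R', 'K890D', 'N22L', 'Y414Q', 'Y785S']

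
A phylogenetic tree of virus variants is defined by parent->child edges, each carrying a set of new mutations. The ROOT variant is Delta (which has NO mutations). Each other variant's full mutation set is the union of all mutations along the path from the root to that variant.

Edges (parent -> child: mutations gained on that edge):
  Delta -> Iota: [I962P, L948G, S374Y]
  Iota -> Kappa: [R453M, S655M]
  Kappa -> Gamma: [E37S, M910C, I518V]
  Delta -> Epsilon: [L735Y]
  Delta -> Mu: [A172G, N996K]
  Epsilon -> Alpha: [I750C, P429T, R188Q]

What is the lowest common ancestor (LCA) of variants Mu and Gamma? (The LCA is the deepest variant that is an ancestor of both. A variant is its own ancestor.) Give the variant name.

Answer: Delta

Derivation:
Path from root to Mu: Delta -> Mu
  ancestors of Mu: {Delta, Mu}
Path from root to Gamma: Delta -> Iota -> Kappa -> Gamma
  ancestors of Gamma: {Delta, Iota, Kappa, Gamma}
Common ancestors: {Delta}
Walk up from Gamma: Gamma (not in ancestors of Mu), Kappa (not in ancestors of Mu), Iota (not in ancestors of Mu), Delta (in ancestors of Mu)
Deepest common ancestor (LCA) = Delta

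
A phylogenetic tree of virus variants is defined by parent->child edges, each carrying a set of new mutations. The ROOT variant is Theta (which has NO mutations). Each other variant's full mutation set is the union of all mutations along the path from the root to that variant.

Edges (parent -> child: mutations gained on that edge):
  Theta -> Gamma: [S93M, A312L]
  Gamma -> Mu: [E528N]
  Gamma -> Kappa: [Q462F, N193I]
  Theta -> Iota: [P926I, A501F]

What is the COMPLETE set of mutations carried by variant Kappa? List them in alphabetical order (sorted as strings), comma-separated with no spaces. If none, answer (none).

At Theta: gained [] -> total []
At Gamma: gained ['S93M', 'A312L'] -> total ['A312L', 'S93M']
At Kappa: gained ['Q462F', 'N193I'] -> total ['A312L', 'N193I', 'Q462F', 'S93M']

Answer: A312L,N193I,Q462F,S93M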